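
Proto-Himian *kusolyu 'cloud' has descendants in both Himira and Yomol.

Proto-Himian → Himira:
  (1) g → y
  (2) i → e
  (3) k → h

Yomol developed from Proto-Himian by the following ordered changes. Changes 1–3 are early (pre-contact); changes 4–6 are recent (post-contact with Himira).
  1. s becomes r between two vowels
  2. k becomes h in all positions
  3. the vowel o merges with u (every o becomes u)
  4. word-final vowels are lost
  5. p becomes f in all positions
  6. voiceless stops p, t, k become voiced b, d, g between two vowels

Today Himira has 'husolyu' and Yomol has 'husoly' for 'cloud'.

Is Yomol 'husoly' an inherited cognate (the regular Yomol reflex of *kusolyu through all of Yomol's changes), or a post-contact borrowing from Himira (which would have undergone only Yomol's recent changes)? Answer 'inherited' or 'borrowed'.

borrowed

If inherited, *kusolyu would pass through all of Yomol's changes:
Yomol: start from *kusolyu.
  rule 1 (rhotacism): kusolyu → kurolyu
  rule 2 (unconditioned shift): kurolyu → hurolyu
  rule 3 (vowel merger): hurolyu → hurulyu
  rule 4 (apocope): hurulyu → huruly
  rule 5: no change — huruly
  rule 6: no change — huruly
  ⇒ Yomol huruly
If borrowed from Himira 'husolyu' after the early changes, it would undergo only the recent ones:
  rule 4 (apocope): husolyu → husoly
  rule 5 (unconditioned shift): no change (husoly)
  rule 6 (intervocalic voicing): no change (husoly)
  ⇒ as a loan: husoly
Yomol 'husoly' matches the loan outcome 'husoly', not the inherited 'huruly' — it skipped the early Yomol changes, so it was borrowed from Himira.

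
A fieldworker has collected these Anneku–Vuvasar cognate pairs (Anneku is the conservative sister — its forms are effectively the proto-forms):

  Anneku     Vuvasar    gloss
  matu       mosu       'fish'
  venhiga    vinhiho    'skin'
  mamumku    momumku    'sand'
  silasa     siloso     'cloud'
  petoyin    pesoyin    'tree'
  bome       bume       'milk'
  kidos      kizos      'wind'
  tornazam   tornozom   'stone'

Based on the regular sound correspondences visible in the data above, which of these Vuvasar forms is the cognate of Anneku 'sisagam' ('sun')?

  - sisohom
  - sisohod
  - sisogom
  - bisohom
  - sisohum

sisohom

matu ~ mosu, silasa ~ siloso — Anneku a corresponds to Vuvasar o after a consonant, before a consonant other than r, m, n, p, b, f, v.
venhiga ~ vinhiho — Anneku g corresponds to Vuvasar h between vowels (before a back vowel).
mamumku ~ momumku, tornazam ~ tornozom — Anneku a corresponds to Vuvasar o after a consonant, before a nasal.
Applying these to Anneku 'sisagam':
  sisagam → sisogam   (a→o after a consonant, before a consonant other than r, m, n, p, b, f, v)
  sisogam → sisoham   (g→h between vowels (before a back vowel))
  sisoham → sisohom   (a→o after a consonant, before a nasal)
So the Vuvasar cognate is 'sisohom'.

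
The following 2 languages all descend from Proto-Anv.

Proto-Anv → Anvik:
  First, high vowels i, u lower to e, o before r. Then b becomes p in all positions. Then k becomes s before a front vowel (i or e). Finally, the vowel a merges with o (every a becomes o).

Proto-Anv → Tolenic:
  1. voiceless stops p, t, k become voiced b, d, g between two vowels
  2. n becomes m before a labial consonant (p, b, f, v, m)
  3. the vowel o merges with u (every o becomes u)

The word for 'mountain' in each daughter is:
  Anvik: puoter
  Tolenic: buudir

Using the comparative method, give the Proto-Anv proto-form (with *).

Position 4: Anvik has t, Tolenic has d. Anvik preserves t here (none of its changes turn any other segment into t), so the proto-segment is *t.
Position 1: Anvik has p, Tolenic has b. Taking the neighbouring segments as reconstructed: Anvik p could go back to *p or *b; Tolenic b can only go back to *b — the one source consistent with every daughter is *b.
Verify the candidate proto-form against each daughter:
Anvik: *buotir > buoter > puoter  (by pre-rhotic lowering, unconditioned shift)
Tolenic: *buotir
  buotir → buodir   [intervocalic voicing]
  buodir (rule 2 does not apply)
  buodir → buudir   [vowel merger]
  giving Tolenic buudir.
*buotir is the unique common source.

*buotir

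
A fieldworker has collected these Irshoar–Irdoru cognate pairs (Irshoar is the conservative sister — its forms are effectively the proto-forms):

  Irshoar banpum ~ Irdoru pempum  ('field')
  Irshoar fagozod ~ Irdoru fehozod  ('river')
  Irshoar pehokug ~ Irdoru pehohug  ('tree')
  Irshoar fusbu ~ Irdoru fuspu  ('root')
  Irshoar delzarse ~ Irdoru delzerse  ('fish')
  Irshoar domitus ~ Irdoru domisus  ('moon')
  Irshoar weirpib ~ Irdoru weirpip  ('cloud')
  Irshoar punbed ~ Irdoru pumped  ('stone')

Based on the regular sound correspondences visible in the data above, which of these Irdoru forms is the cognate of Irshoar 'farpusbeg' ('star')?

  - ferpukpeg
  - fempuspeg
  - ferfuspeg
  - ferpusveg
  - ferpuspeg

ferpuspeg

delzarse ~ delzerse — Irshoar a corresponds to Irdoru e after a consonant, before r.
punbed ~ pumped — Irshoar b corresponds to Irdoru p after a consonant, before a front vowel.
Applying these to Irshoar 'farpusbeg':
  farpusbeg → ferpusbeg   (a→e after a consonant, before r)
  ferpusbeg → ferpuspeg   (b→p after a consonant, before a front vowel)
So the Irdoru cognate is 'ferpuspeg'.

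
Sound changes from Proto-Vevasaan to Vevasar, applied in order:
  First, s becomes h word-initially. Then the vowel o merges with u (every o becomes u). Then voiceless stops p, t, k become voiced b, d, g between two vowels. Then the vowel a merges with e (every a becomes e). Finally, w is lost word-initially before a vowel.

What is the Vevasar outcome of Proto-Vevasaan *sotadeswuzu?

Vevasar: start from *sotadeswuzu.
  rule 1 (debuccalisation): sotadeswuzu → hotadeswuzu
  rule 2 (vowel merger): hotadeswuzu → hutadeswuzu
  rule 3 (intervocalic voicing): hutadeswuzu → hudadeswuzu
  rule 4 (vowel merger): hudadeswuzu → hudedeswuzu
  rule 5: no change — hudedeswuzu
  ⇒ Vevasar hudedeswuzu

hudedeswuzu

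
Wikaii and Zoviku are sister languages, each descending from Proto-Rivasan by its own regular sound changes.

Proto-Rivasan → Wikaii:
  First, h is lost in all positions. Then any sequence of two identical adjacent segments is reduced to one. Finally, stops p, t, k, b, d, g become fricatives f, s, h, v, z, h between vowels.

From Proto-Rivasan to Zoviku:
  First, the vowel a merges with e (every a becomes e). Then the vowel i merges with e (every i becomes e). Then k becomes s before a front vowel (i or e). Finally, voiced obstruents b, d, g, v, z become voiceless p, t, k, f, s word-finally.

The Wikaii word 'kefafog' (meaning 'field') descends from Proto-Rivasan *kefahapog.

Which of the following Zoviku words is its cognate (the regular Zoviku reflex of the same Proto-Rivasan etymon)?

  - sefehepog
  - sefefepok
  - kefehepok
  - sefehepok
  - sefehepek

Zoviku: *kefahapog
  kefahapog → kefehepog   [vowel merger]
  kefehepog (rule 2 does not apply)
  kefehepog → sefehepog   [palatalisation]
  sefehepog → sefehepok   [final devoicing]
  giving Zoviku sefehepok.
Among the options, 'sefehepok' alone shows every Zoviku change applied in order.

sefehepok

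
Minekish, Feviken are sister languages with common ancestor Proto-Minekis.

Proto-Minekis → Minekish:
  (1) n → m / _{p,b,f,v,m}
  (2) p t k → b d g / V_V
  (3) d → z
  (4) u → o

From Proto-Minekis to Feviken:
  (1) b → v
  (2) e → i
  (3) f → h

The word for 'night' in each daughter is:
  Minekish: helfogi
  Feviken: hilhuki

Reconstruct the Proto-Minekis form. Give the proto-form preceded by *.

Position 2: Minekish has e, Feviken has i. Minekish preserves e here (none of its changes turn any other segment into e), so the proto-segment is *e.
Position 4: Minekish has f, Feviken has h. Minekish preserves f here (none of its changes turn any other segment into f), so the proto-segment is *f.
This points to *helfuki. Verify forward in each daughter:
Minekish: *helfuki > helfugi > helfogi  (by intervocalic voicing, vowel merger)
Feviken: *helfuki
  helfuki (rule 1 does not apply)
  helfuki → hilfuki   [vowel merger]
  hilfuki → hilhuki   [unconditioned shift]
  giving Feviken hilhuki.
*helfuki is the unique common source.

*helfuki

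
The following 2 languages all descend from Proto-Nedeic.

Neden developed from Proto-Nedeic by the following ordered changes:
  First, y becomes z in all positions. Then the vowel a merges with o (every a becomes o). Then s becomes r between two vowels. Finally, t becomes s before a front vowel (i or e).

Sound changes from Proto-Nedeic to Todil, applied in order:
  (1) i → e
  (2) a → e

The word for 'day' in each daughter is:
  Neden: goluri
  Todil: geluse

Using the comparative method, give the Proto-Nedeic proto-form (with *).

Position 2: Neden has o, Todil has e. Taking the neighbouring segments as reconstructed: Neden o could go back to *a or *o; Todil e could go back to *a or *e or *i — the one source consistent with every daughter is *a.
Position 6: Neden has i, Todil has e. Neden preserves i here (none of its changes turn any other segment into i), so the proto-segment is *i.
Position 5: Neden has r, Todil has s. Todil preserves s here (none of its changes turn any other segment into s), so the proto-segment is *s.
This points to *galusi. Verify forward in each daughter:
Neden: start from *galusi.
  rule 1: no change — galusi
  rule 2 (vowel merger): galusi → golusi
  rule 3 (rhotacism): golusi → goluri
  rule 4: no change — goluri
  ⇒ Neden goluri
Todil: *galusi > galuse > geluse  (by vowel merger, vowel merger)
*galusi is the unique common source.

*galusi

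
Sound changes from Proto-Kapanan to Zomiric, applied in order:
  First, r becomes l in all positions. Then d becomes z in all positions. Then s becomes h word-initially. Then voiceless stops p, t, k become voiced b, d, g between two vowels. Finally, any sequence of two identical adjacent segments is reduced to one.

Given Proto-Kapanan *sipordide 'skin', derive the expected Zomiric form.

hibolzize

Zomiric: *sipordide
  sipordide → sipoldide   [unconditioned shift]
  sipoldide → sipolzize   [unconditioned shift]
  sipolzize → hipolzize   [debuccalisation]
  hipolzize → hibolzize   [intervocalic voicing]
  hibolzize (rule 5 does not apply)
  giving Zomiric hibolzize.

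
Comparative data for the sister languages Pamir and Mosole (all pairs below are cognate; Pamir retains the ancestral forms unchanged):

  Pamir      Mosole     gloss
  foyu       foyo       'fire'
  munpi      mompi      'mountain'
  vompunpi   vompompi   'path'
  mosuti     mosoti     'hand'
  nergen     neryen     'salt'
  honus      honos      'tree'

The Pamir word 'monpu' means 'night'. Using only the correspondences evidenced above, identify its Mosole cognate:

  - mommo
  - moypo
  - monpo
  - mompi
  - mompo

mompo

munpi ~ mompi, vompunpi ~ vompompi — Pamir n corresponds to Mosole m after a vowel, before a labial obstruent.
foyu ~ foyo — Pamir u corresponds to Mosole o word-finally.
Applying these to Pamir 'monpu':
  monpu → mompu   (n→m after a vowel, before a labial obstruent)
  mompu → mompo   (u→o word-finally)
So the Mosole cognate is 'mompo'.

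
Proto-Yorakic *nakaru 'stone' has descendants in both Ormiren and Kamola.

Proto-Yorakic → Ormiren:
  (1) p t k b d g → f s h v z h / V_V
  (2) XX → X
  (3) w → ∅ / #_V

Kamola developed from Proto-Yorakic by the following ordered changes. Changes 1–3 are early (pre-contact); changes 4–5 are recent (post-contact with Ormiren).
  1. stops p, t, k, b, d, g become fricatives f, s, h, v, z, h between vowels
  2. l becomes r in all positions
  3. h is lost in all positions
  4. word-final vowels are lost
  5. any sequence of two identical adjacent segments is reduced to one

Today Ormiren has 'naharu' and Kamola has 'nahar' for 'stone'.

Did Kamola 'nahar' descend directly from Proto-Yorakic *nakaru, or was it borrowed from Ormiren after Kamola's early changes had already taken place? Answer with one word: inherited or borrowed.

borrowed

If inherited, *nakaru would pass through all of Kamola's changes:
Kamola: start from *nakaru.
  rule 1 (intervocalic lenition): nakaru → naharu
  rule 2: no change — naharu
  rule 3 (h-loss): naharu → naaru
  rule 4 (apocope): naaru → naar
  rule 5 (degemination): naar → nar
  ⇒ Kamola nar
If borrowed from Ormiren 'naharu' after the early changes, it would undergo only the recent ones:
  rule 4 (apocope): naharu → nahar
  rule 5 (degemination): no change (nahar)
  ⇒ as a loan: nahar
Kamola 'nahar' matches the loan outcome 'nahar', not the inherited 'nar' — it skipped the early Kamola changes, so it was borrowed from Ormiren.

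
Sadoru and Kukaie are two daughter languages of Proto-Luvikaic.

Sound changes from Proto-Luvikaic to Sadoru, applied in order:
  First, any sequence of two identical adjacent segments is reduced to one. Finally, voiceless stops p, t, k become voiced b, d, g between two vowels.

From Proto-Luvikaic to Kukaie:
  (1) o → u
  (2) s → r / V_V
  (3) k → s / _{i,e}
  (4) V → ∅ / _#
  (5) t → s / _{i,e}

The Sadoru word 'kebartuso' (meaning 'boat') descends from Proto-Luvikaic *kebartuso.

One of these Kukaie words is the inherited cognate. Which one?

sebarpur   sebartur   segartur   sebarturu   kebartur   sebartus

Kukaie: *kebartuso
  kebartuso → kebartusu   [vowel merger]
  kebartusu → kebarturu   [rhotacism]
  kebarturu → sebarturu   [palatalisation]
  sebarturu → sebartur   [apocope]
  sebartur (rule 5 does not apply)
  giving Kukaie sebartur.
Among the options, 'sebartur' alone shows every Kukaie change applied in order.

sebartur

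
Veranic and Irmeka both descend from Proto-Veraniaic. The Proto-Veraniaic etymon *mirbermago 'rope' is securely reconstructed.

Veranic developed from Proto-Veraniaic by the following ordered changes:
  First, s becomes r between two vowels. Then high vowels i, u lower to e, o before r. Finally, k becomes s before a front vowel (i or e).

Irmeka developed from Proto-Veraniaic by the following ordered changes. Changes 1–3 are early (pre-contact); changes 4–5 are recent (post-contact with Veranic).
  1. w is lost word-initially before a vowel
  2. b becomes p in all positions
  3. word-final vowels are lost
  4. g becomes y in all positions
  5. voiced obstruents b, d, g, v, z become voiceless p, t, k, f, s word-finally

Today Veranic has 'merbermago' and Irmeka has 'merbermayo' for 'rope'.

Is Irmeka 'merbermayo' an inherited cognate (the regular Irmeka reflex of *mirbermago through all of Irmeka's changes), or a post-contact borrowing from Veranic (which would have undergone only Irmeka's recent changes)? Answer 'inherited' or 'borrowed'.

borrowed

If inherited, *mirbermago would pass through all of Irmeka's changes:
Irmeka: *mirbermago > mirpermago > mirpermag > mirpermay  (by unconditioned shift, apocope, unconditioned shift)
If borrowed from Veranic 'merbermago' after the early changes, it would undergo only the recent ones:
  rule 4 (unconditioned shift): merbermago → merbermayo
  rule 5 (final devoicing): no change (merbermayo)
  ⇒ as a loan: merbermayo
Irmeka 'merbermayo' matches the loan outcome 'merbermayo', not the inherited 'mirpermay' — it skipped the early Irmeka changes, so it was borrowed from Veranic.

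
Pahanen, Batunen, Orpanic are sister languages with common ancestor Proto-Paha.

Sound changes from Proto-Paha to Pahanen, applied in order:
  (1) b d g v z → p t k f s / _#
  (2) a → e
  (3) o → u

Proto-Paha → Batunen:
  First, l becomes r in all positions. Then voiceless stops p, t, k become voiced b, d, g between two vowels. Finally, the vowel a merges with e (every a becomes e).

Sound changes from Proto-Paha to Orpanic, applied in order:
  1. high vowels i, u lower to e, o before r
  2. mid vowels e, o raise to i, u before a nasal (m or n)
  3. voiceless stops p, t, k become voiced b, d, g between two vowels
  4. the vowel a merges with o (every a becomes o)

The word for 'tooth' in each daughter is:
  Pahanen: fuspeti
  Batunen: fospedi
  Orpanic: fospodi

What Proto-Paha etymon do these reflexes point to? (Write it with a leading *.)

Position 6: Pahanen has t, Batunen has d, Orpanic has d. Taking the neighbouring segments as reconstructed: Pahanen t can only go back to *t; Batunen d could go back to *t or *d; Orpanic d could go back to *t or *d — the one source consistent with every daughter is *t.
Position 2: Pahanen has u, Batunen has o, Orpanic has o. Batunen preserves o here (none of its changes turn any other segment into o), so the proto-segment is *o.
Continuing position by position gives *fospati; check it forward:
Pahanen: *fospati > fospeti > fuspeti  (by vowel merger, vowel merger)
Batunen: *fospati > fospadi > fospedi  (by intervocalic voicing, vowel merger)
Orpanic: *fospati > fospadi > fospodi  (by intervocalic voicing, vowel merger)
*fospati is the unique common source.

*fospati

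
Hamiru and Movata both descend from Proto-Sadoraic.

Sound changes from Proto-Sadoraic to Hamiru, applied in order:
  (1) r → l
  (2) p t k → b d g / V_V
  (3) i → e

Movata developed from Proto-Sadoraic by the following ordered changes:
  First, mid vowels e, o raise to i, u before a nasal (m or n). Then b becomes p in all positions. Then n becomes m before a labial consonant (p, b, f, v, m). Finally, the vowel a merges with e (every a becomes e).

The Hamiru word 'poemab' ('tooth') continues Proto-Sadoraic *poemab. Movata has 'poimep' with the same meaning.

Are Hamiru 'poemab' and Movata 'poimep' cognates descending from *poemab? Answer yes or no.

Derive the expected Movata reflex of *poemab:
Movata: start from *poemab.
  rule 1 (pre-nasal raising): poemab → poimab
  rule 2 (unconditioned shift): poimab → poimap
  rule 3: no change — poimap
  rule 4 (vowel merger): poimap → poimep
  ⇒ Movata poimep
Movata 'poimep' matches the regular reflex exactly, so the pair is cognate.

yes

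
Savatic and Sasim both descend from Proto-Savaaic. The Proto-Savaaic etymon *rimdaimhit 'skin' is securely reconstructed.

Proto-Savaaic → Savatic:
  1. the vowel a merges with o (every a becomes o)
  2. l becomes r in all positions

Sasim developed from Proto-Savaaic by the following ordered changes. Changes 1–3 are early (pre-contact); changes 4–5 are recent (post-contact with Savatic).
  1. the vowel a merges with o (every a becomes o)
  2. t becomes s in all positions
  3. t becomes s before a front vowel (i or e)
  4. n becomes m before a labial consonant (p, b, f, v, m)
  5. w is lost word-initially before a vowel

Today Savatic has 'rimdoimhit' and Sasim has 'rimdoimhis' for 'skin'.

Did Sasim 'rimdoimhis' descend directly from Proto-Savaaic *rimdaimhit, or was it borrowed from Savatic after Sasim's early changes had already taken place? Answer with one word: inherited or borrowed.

If inherited, *rimdaimhit would pass through all of Sasim's changes:
Sasim: *rimdaimhit > rimdoimhit > rimdoimhis  (by vowel merger, unconditioned shift)
If borrowed from Savatic 'rimdoimhit' after the early changes, it would undergo only the recent ones:
  rule 4 (nasal place assimilation): no change (rimdoimhit)
  rule 5 (glide loss): no change (rimdoimhit)
  ⇒ as a loan: rimdoimhit
Sasim 'rimdoimhis' matches the inherited outcome exactly, so it is an inherited cognate, not a loan.

inherited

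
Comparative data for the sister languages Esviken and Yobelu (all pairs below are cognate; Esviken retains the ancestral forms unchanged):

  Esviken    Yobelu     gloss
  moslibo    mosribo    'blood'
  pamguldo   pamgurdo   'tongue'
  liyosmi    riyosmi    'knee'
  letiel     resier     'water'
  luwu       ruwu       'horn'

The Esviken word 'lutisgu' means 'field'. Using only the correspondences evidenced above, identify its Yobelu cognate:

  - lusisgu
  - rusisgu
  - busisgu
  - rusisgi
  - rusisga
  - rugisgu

rusisgu

luwu ~ ruwu — Esviken l corresponds to Yobelu r word-initially before a back vowel.
letiel ~ resier — Esviken t corresponds to Yobelu s between vowels (before a front vowel).
Applying these to Esviken 'lutisgu':
  lutisgu → rutisgu   (l→r word-initially before a back vowel)
  rutisgu → rusisgu   (t→s between vowels (before a front vowel))
So the Yobelu cognate is 'rusisgu'.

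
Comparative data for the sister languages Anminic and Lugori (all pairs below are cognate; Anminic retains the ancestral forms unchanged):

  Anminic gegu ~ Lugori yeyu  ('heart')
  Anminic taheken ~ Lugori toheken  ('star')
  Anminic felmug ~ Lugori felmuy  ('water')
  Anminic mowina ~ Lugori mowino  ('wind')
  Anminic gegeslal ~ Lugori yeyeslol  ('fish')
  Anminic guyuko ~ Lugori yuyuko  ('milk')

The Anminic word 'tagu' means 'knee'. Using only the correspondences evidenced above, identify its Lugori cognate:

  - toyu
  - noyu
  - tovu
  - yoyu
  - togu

taheken ~ toheken, gegeslal ~ yeyeslol — Anminic a corresponds to Lugori o after a consonant, before a consonant other than r, m, n, p, b, f, v.
gegu ~ yeyu — Anminic g corresponds to Lugori y between vowels (before a back vowel).
Applying these to Anminic 'tagu':
  tagu → togu   (a→o after a consonant, before a consonant other than r, m, n, p, b, f, v)
  togu → toyu   (g→y between vowels (before a back vowel))
So the Lugori cognate is 'toyu'.

toyu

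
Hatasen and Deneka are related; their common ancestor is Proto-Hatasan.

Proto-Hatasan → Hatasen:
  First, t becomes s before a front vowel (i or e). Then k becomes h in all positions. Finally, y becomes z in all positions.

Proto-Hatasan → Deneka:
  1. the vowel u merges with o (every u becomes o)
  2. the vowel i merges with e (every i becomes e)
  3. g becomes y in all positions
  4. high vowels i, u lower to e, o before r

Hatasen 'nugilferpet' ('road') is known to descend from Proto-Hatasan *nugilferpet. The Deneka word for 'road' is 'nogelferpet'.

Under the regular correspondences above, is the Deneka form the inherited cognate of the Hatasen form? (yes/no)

no

Derive the expected Deneka reflex of *nugilferpet:
Deneka: *nugilferpet > nogilferpet > nogelferpet > noyelferpet  (by vowel merger, vowel merger, unconditioned shift)
The regular Deneka reflex would be 'noyelferpet', but the attested form is 'nogelferpet'. The correspondence is irregular, so they are not cognates (the Deneka form has a different source).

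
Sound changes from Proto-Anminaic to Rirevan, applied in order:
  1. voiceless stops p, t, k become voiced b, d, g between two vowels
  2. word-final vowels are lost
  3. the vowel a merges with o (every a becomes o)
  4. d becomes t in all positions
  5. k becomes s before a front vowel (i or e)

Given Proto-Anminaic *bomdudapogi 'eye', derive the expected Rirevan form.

bomtutobog

Rirevan: start from *bomdudapogi.
  rule 1 (intervocalic voicing): bomdudapogi → bomdudabogi
  rule 2 (apocope): bomdudabogi → bomdudabog
  rule 3 (vowel merger): bomdudabog → bomdudobog
  rule 4 (unconditioned shift): bomdudobog → bomtutobog
  rule 5: no change — bomtutobog
  ⇒ Rirevan bomtutobog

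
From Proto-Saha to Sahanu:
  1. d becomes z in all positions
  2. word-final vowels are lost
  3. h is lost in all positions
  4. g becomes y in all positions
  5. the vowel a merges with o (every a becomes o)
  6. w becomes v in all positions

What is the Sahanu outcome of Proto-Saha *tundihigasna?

Sahanu: *tundihigasna
  tundihigasna → tunzihigasna   [unconditioned shift]
  tunzihigasna → tunzihigasn   [apocope]
  tunzihigasn → tunziigasn   [h-loss]
  tunziigasn → tunziiyasn   [unconditioned shift]
  tunziiyasn → tunziiyosn   [vowel merger]
  tunziiyosn (rule 6 does not apply)
  giving Sahanu tunziiyosn.

tunziiyosn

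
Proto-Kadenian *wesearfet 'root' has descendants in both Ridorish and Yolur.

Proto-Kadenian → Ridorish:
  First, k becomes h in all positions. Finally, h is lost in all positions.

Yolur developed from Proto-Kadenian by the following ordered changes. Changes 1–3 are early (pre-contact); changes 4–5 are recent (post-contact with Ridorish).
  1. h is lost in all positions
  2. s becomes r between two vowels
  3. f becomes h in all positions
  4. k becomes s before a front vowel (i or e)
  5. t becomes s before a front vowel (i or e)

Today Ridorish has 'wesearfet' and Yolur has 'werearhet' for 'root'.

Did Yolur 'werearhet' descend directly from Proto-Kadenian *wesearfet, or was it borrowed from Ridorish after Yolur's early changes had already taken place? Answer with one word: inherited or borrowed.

If inherited, *wesearfet would pass through all of Yolur's changes:
Yolur: *wesearfet
  wesearfet (rule 1 does not apply)
  wesearfet → werearfet   [rhotacism]
  werearfet → werearhet   [unconditioned shift]
  werearhet (rule 4 does not apply)
  werearhet (rule 5 does not apply)
  giving Yolur werearhet.
If borrowed from Ridorish 'wesearfet' after the early changes, it would undergo only the recent ones:
  rule 4 (palatalisation): no change (wesearfet)
  rule 5 (palatalisation): no change (wesearfet)
  ⇒ as a loan: wesearfet
Yolur 'werearhet' matches the inherited outcome exactly, so it is an inherited cognate, not a loan.

inherited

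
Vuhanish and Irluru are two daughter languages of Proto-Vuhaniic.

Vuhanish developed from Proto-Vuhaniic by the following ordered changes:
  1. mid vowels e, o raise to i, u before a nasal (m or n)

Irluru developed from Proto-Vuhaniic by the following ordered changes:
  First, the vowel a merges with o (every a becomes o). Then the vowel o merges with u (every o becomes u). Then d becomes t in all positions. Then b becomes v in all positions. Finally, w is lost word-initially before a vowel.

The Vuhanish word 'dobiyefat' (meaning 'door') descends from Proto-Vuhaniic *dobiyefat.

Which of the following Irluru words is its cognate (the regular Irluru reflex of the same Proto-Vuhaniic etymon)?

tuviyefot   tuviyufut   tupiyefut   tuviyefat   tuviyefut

Irluru: *dobiyefat
  dobiyefat → dobiyefot   [vowel merger]
  dobiyefot → dubiyefut   [vowel merger]
  dubiyefut → tubiyefut   [unconditioned shift]
  tubiyefut → tuviyefut   [unconditioned shift]
  tuviyefut (rule 5 does not apply)
  giving Irluru tuviyefut.
The other candidates each miss or misapply at least one Irluru change.

tuviyefut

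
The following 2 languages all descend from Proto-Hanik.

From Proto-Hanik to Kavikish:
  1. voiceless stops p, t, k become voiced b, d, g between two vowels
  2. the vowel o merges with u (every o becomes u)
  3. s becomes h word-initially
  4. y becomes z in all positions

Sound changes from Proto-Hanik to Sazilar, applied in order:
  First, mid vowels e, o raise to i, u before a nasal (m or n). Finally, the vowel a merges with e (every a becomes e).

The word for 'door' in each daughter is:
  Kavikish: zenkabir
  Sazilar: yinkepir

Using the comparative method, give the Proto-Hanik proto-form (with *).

Position 2: Kavikish has e, Sazilar has i. Kavikish preserves e here (none of its changes turn any other segment into e), so the proto-segment is *e.
Position 1: Kavikish has z, Sazilar has y. Sazilar preserves y here (none of its changes turn any other segment into y), so the proto-segment is *y.
Position 5: Kavikish has a, Sazilar has e. Kavikish preserves a here (none of its changes turn any other segment into a), so the proto-segment is *a.
This points to *yenkapir. Verify forward in each daughter:
Kavikish: *yenkapir
  yenkapir → yenkabir   [intervocalic voicing]
  yenkabir (rule 2 does not apply)
  yenkabir (rule 3 does not apply)
  yenkabir → zenkabir   [unconditioned shift]
  giving Kavikish zenkabir.
Sazilar: *yenkapir > yinkapir > yinkepir  (by pre-nasal raising, vowel merger)
*yenkapir is the unique common source.

*yenkapir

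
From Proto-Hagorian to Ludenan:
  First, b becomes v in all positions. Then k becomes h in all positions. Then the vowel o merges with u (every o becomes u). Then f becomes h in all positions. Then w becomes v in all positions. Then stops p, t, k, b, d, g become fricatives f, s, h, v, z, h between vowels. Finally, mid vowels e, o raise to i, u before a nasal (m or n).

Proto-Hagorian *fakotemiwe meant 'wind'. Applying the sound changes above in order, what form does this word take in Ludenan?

Ludenan: start from *fakotemiwe.
  rule 1: no change — fakotemiwe
  rule 2 (unconditioned shift): fakotemiwe → fahotemiwe
  rule 3 (vowel merger): fahotemiwe → fahutemiwe
  rule 4 (unconditioned shift): fahutemiwe → hahutemiwe
  rule 5 (unconditioned shift): hahutemiwe → hahutemive
  rule 6 (intervocalic lenition): hahutemive → hahusemive
  rule 7 (pre-nasal raising): hahusemive → hahusimive
  ⇒ Ludenan hahusimive

hahusimive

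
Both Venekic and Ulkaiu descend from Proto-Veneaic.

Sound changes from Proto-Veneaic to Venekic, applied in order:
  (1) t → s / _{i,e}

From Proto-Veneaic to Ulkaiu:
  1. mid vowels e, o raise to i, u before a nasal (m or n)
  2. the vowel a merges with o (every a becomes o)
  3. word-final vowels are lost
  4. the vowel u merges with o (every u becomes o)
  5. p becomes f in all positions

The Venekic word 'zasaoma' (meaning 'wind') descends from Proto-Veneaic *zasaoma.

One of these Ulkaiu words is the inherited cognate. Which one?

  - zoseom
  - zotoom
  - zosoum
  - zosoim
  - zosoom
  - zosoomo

zosoom

Ulkaiu: *zasaoma > zasauma > zosoumo > zosoum > zosoom  (by pre-nasal raising, vowel merger, apocope, vowel merger)
Among the options, 'zosoom' alone shows every Ulkaiu change applied in order.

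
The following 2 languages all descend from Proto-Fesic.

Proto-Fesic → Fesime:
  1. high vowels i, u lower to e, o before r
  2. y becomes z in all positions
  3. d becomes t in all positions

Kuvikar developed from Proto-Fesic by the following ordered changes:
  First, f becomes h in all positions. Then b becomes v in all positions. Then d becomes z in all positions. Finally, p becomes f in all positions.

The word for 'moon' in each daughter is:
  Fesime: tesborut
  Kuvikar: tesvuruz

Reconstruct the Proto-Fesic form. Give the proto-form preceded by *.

*tesburud

Position 8: Fesime has t, Kuvikar has z. Taking the neighbouring segments as reconstructed: Fesime t could go back to *t or *d; Kuvikar z could go back to *d or *z — the one source consistent with every daughter is *d.
Position 5: Fesime has o, Kuvikar has u. Kuvikar preserves u here (none of its changes turn any other segment into u), so the proto-segment is *u.
This points to *tesburud. Verify forward in each daughter:
Fesime: *tesburud
  tesburud → tesborud   [pre-rhotic lowering]
  tesborud (rule 2 does not apply)
  tesborud → tesborut   [unconditioned shift]
  giving Fesime tesborut.
Kuvikar: start from *tesburud.
  rule 1: no change — tesburud
  rule 2 (unconditioned shift): tesburud → tesvurud
  rule 3 (unconditioned shift): tesvurud → tesvuruz
  rule 4: no change — tesvuruz
  ⇒ Kuvikar tesvuruz
Only *tesburud yields all of Fesime tesborut, Kuvikar tesvuruz.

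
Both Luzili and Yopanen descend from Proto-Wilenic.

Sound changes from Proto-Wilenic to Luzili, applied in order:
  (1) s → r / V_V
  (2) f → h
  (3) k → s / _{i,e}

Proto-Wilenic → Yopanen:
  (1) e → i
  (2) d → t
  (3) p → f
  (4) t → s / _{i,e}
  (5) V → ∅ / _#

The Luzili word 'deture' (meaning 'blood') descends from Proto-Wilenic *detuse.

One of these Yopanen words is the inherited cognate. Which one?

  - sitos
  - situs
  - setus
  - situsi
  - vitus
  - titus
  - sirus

Yopanen: *detuse > ditusi > titusi > situsi > situs  (by vowel merger, unconditioned shift, palatalisation, apocope)
Among the options, 'situs' alone shows every Yopanen change applied in order.

situs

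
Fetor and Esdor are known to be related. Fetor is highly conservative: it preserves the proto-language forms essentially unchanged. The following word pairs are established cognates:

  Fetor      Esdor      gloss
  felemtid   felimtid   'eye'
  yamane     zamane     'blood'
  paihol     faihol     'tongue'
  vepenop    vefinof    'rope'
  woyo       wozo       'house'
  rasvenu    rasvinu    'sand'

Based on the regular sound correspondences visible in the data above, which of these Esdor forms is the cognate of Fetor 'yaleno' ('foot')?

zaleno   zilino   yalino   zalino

yamane ~ zamane — Fetor y corresponds to Esdor z word-initially before a back vowel.
vepenop ~ vefinof, rasvenu ~ rasvinu — Fetor e corresponds to Esdor i after a consonant, before a nasal.
Applying these to Fetor 'yaleno':
  yaleno → zaleno   (y→z word-initially before a back vowel)
  zaleno → zalino   (e→i after a consonant, before a nasal)
So the Esdor cognate is 'zalino'.

zalino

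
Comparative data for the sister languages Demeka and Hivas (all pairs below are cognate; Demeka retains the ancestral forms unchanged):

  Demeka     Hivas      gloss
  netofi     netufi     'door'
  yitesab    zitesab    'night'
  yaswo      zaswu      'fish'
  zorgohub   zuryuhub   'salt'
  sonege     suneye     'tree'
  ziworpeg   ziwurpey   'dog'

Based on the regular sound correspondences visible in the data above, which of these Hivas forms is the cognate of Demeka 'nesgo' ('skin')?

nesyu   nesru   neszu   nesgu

zorgohub ~ zuryuhub — Demeka g corresponds to Hivas y after a consonant, before a back vowel.
yaswo ~ zaswu — Demeka o corresponds to Hivas u word-finally.
Applying these to Demeka 'nesgo':
  nesgo → nesyo   (g→y after a consonant, before a back vowel)
  nesyo → nesyu   (o→u word-finally)
So the Hivas cognate is 'nesyu'.

nesyu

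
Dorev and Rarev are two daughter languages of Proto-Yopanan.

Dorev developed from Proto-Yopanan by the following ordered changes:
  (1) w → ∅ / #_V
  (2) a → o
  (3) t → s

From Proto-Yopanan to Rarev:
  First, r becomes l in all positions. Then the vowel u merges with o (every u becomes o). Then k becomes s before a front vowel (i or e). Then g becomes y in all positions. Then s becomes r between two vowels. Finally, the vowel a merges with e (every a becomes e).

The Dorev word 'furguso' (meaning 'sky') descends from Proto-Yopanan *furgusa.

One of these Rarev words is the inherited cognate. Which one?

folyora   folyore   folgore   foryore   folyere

folyore

Rarev: *furgusa > fulgusa > folgosa > folyosa > folyora > folyore  (by unconditioned shift, vowel merger, unconditioned shift, rhotacism, vowel merger)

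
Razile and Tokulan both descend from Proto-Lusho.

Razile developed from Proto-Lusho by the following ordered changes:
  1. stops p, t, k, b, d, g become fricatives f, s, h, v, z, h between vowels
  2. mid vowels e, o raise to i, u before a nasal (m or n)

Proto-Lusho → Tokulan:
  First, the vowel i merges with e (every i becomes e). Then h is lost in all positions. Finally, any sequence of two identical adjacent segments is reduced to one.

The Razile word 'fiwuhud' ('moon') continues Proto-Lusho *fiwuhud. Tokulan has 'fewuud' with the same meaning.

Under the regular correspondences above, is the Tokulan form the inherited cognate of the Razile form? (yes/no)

no

Derive the expected Tokulan reflex of *fiwuhud:
Tokulan: *fiwuhud
  fiwuhud → fewuhud   [vowel merger]
  fewuhud → fewuud   [h-loss]
  fewuud → fewud   [degemination]
  giving Tokulan fewud.
The regular Tokulan reflex would be 'fewud', but the attested form is 'fewuud'. The correspondence is irregular, so they are not cognates (the Tokulan form has a different source).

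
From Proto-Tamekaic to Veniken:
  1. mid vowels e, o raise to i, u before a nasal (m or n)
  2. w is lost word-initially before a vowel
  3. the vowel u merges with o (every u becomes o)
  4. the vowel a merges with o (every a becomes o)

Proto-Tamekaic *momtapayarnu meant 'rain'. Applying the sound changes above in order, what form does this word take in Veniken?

Veniken: start from *momtapayarnu.
  rule 1 (pre-nasal raising): momtapayarnu → mumtapayarnu
  rule 2: no change — mumtapayarnu
  rule 3 (vowel merger): mumtapayarnu → momtapayarno
  rule 4 (vowel merger): momtapayarno → momtopoyorno
  ⇒ Veniken momtopoyorno

momtopoyorno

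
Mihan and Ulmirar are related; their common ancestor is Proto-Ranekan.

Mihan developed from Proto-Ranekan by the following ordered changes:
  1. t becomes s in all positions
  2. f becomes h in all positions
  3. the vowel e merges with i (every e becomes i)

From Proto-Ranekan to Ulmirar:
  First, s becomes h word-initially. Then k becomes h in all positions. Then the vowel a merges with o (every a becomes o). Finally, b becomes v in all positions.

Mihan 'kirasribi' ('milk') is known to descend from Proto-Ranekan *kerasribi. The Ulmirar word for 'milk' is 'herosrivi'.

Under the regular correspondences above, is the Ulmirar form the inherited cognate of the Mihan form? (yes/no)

Derive the expected Ulmirar reflex of *kerasribi:
Ulmirar: *kerasribi
  kerasribi (rule 1 does not apply)
  kerasribi → herasribi   [unconditioned shift]
  herasribi → herosribi   [vowel merger]
  herosribi → herosrivi   [unconditioned shift]
  giving Ulmirar herosrivi.
Ulmirar 'herosrivi' matches the regular reflex exactly, so the pair is cognate.

yes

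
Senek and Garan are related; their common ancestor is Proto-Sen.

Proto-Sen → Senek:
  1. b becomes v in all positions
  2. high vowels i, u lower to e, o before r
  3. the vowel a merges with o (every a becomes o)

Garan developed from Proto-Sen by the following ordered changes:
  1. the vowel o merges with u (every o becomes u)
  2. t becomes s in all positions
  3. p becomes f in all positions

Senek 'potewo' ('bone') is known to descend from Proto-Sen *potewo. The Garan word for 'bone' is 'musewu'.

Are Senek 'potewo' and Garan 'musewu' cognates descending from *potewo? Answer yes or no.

Derive the expected Garan reflex of *potewo:
Garan: *potewo
  potewo → putewu   [vowel merger]
  putewu → pusewu   [unconditioned shift]
  pusewu → fusewu   [unconditioned shift]
  giving Garan fusewu.
The regular Garan reflex would be 'fusewu', but the attested form is 'musewu'. The correspondence is irregular, so they are not cognates (the Garan form has a different source).

no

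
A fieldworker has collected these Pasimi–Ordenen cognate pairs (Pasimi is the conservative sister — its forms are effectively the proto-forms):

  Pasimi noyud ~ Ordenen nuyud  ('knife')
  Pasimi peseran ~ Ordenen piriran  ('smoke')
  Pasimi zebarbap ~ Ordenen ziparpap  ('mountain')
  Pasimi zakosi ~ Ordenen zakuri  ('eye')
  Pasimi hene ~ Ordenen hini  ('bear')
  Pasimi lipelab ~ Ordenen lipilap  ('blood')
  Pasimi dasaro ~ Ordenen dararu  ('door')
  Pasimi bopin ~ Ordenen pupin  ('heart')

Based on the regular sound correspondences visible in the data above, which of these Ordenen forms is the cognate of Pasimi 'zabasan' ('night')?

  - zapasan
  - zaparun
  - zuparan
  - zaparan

zebarbap ~ ziparpap — Pasimi b corresponds to Ordenen p between vowels (before a back vowel).
dasaro ~ dararu — Pasimi s corresponds to Ordenen r between vowels (before a back vowel).
Applying these to Pasimi 'zabasan':
  zabasan → zapasan   (b→p between vowels (before a back vowel))
  zapasan → zaparan   (s→r between vowels (before a back vowel))
So the Ordenen cognate is 'zaparan'.

zaparan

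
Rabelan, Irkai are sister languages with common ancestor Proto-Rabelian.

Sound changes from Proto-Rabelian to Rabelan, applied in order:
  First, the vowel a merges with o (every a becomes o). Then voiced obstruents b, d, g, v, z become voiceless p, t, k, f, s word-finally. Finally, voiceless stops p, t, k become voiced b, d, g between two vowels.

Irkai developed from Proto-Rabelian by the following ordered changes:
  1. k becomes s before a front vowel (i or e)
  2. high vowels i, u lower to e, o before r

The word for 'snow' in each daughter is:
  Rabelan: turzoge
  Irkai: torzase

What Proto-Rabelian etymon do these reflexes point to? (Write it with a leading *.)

Position 6: Rabelan has g, Irkai has s. Taking the neighbouring segments as reconstructed: Rabelan g could go back to *k or *g; Irkai s could go back to *k or *s — the one source consistent with every daughter is *k.
Position 5: Rabelan has o, Irkai has a. Irkai preserves a here (none of its changes turn any other segment into a), so the proto-segment is *a.
Position 2: Rabelan has u, Irkai has o. Rabelan preserves u here (none of its changes turn any other segment into u), so the proto-segment is *u.
Continuing position by position gives *turzake; check it forward:
Rabelan: *turzake
  turzake → turzoke   [vowel merger]
  turzoke (rule 2 does not apply)
  turzoke → turzoge   [intervocalic voicing]
  giving Rabelan turzoge.
Irkai: start from *turzake.
  rule 1 (palatalisation): turzake → turzase
  rule 2 (pre-rhotic lowering): turzase → torzase
  ⇒ Irkai torzase
*turzake is the unique common source.

*turzake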